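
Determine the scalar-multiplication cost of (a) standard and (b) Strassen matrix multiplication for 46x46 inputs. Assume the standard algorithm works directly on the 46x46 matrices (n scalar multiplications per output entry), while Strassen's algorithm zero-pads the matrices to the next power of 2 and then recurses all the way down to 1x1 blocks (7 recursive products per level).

Matrix multiplication for 46x46 matrices:

Strassen's algorithm requires power-of-2 dimensions. Pad 46x46 to 64x64 (next power of 2).

Standard algorithm: 46^3 = 97336 multiplications
Strassen's algorithm: 7^(log2(64)) = 7^6 = 117649 multiplications
Difference: 97336 - 117649 = -20313 (Strassen uses MORE here due to padding overhead — for small or just-over-power-of-2 n, padding can outweigh the per-level savings)

Standard: 97336 multiplications (46^3). Strassen: 117649 multiplications (7^6, after padding to 64x64). Strassen reduces 8 recursive multiplications to 7 at each level.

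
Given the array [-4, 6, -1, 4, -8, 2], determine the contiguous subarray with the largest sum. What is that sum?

Using Kadane's algorithm on [-4, 6, -1, 4, -8, 2]:

Scanning through the array:
Position 1 (value 6): max_ending_here = 6, max_so_far = 6
Position 2 (value -1): max_ending_here = 5, max_so_far = 6
Position 3 (value 4): max_ending_here = 9, max_so_far = 9
Position 4 (value -8): max_ending_here = 1, max_so_far = 9
Position 5 (value 2): max_ending_here = 3, max_so_far = 9

Maximum subarray: [6, -1, 4]
Maximum sum: 9

The maximum subarray is [6, -1, 4] with sum 9. This subarray runs from index 1 to index 3.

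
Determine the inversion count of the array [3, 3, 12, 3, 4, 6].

Finding inversions in [3, 3, 12, 3, 4, 6]:

(2, 3): arr[2]=12 > arr[3]=3
(2, 4): arr[2]=12 > arr[4]=4
(2, 5): arr[2]=12 > arr[5]=6

Total inversions: 3

The array has 3 inversion(s): (2,3), (2,4), (2,5). Each pair (i,j) satisfies i < j and arr[i] > arr[j].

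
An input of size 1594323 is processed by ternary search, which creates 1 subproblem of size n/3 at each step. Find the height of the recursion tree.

For divide and conquer with division factor 3:

Problem sizes at each level:
Level 0: 1594323
Level 1: 531441
Level 2: 177147
Level 3: 59049
Level 4: 19683
Level 5: 6561
Level 6: 2187
Level 7: 729
Level 8: 243
Level 9: 81
Level 10: 27
Level 11: 9
Level 12: 3
Level 13: 1

The root is level 0 and the size-1 base case is level 13 (the tree spans levels 0 through 13, i.e. 14 levels counting the root), so the depth is the number of divisions: log_3(1594323) = 13

The recursion tree depth is log_3(1594323) = 13. At each level, the problem size is divided by 3, so it takes 13 divisions to reduce to a base case of size 1. The algorithm makes 1 recursive call at each level.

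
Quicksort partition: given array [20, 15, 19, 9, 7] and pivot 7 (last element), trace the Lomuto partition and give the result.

Lomuto partition with pivot = 7:

Initial array: [20, 15, 19, 9, 7]

arr[0]=20 > 7: no swap
arr[1]=15 > 7: no swap
arr[2]=19 > 7: no swap
arr[3]=9 > 7: no swap

Place pivot at position 0: [7, 15, 19, 9, 20]
Pivot position: 0

After partitioning with pivot 7, the array becomes [7, 15, 19, 9, 20]. The pivot is placed at index 0. All elements to the left of the pivot are <= 7, and all elements to the right are > 7.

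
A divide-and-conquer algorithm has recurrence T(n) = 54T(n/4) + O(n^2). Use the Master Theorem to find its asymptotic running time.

Master Theorem for T(n) = 54T(n/4) + O(n^2):

a = 54, b = 4, c = 2
log_b(a) = log_4(54) = 2.8774

Case 1: c = 2 < log_4(54) = 2.8774
T(n) = O(n^(log_4 54))

For T(n) = 54T(n/4) + O(n^2): log_4(54) = 2.8774. This is Case 1 of the Master Theorem (c < log_b(a), work dominated by leaves), giving O(n^(log_4 54)).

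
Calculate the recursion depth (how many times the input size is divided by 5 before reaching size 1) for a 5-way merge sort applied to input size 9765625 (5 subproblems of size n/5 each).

For divide and conquer with division factor 5:

Problem sizes at each level:
Level 0: 9765625
Level 1: 1953125
Level 2: 390625
Level 3: 78125
Level 4: 15625
Level 5: 3125
Level 6: 625
Level 7: 125
Level 8: 25
Level 9: 5
Level 10: 1

The root is level 0 and the size-1 base case is level 10 (the tree spans levels 0 through 10, i.e. 11 levels counting the root), so the depth is the number of divisions: log_5(9765625) = 10

The recursion tree depth is log_5(9765625) = 10. At each level, the problem size is divided by 5, so it takes 10 divisions to reduce to a base case of size 1. The algorithm makes 5 recursive calls at each level.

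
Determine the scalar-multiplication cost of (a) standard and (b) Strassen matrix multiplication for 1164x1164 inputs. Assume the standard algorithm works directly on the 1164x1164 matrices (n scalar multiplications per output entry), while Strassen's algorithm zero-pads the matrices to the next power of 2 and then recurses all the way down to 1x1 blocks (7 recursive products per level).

Matrix multiplication for 1164x1164 matrices:

Strassen's algorithm requires power-of-2 dimensions. Pad 1164x1164 to 2048x2048 (next power of 2).

Standard algorithm: 1164^3 = 1577098944 multiplications
Strassen's algorithm: 7^(log2(2048)) = 7^11 = 1977326743 multiplications
Difference: 1577098944 - 1977326743 = -400227799 (Strassen uses MORE here due to padding overhead — for small or just-over-power-of-2 n, padding can outweigh the per-level savings)

Standard: 1577098944 multiplications (1164^3). Strassen: 1977326743 multiplications (7^11, after padding to 2048x2048). Strassen reduces 8 recursive multiplications to 7 at each level.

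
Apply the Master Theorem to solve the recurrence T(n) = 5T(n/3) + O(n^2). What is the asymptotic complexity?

Master Theorem for T(n) = 5T(n/3) + O(n^2):

a = 5, b = 3, c = 2
log_b(a) = log_3(5) = 1.4650

Case 3: c = 2 > log_3(5) = 1.4650
T(n) = O(n^2) = O(n^2)

For T(n) = 5T(n/3) + O(n^2): log_3(5) = 1.4650. This is Case 3 of the Master Theorem (c > log_b(a), work dominated by root), giving O(n^2).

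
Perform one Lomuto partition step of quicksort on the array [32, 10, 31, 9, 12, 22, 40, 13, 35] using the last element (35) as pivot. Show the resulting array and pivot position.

Lomuto partition with pivot = 35:

Initial array: [32, 10, 31, 9, 12, 22, 40, 13, 35]

arr[0]=32 <= 35: swap with position 0, array becomes [32, 10, 31, 9, 12, 22, 40, 13, 35]
arr[1]=10 <= 35: swap with position 1, array becomes [32, 10, 31, 9, 12, 22, 40, 13, 35]
arr[2]=31 <= 35: swap with position 2, array becomes [32, 10, 31, 9, 12, 22, 40, 13, 35]
arr[3]=9 <= 35: swap with position 3, array becomes [32, 10, 31, 9, 12, 22, 40, 13, 35]
arr[4]=12 <= 35: swap with position 4, array becomes [32, 10, 31, 9, 12, 22, 40, 13, 35]
arr[5]=22 <= 35: swap with position 5, array becomes [32, 10, 31, 9, 12, 22, 40, 13, 35]
arr[6]=40 > 35: no swap
arr[7]=13 <= 35: swap with position 6, array becomes [32, 10, 31, 9, 12, 22, 13, 40, 35]

Place pivot at position 7: [32, 10, 31, 9, 12, 22, 13, 35, 40]
Pivot position: 7

After partitioning with pivot 35, the array becomes [32, 10, 31, 9, 12, 22, 13, 35, 40]. The pivot is placed at index 7. All elements to the left of the pivot are <= 35, and all elements to the right are > 35.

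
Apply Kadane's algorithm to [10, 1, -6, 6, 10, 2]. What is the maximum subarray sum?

Using Kadane's algorithm on [10, 1, -6, 6, 10, 2]:

Scanning through the array:
Position 1 (value 1): max_ending_here = 11, max_so_far = 11
Position 2 (value -6): max_ending_here = 5, max_so_far = 11
Position 3 (value 6): max_ending_here = 11, max_so_far = 11
Position 4 (value 10): max_ending_here = 21, max_so_far = 21
Position 5 (value 2): max_ending_here = 23, max_so_far = 23

Maximum subarray: [10, 1, -6, 6, 10, 2]
Maximum sum: 23

The maximum subarray is [10, 1, -6, 6, 10, 2] with sum 23. This subarray runs from index 0 to index 5.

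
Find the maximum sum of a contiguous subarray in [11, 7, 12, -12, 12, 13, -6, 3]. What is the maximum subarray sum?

Using Kadane's algorithm on [11, 7, 12, -12, 12, 13, -6, 3]:

Scanning through the array:
Position 1 (value 7): max_ending_here = 18, max_so_far = 18
Position 2 (value 12): max_ending_here = 30, max_so_far = 30
Position 3 (value -12): max_ending_here = 18, max_so_far = 30
Position 4 (value 12): max_ending_here = 30, max_so_far = 30
Position 5 (value 13): max_ending_here = 43, max_so_far = 43
Position 6 (value -6): max_ending_here = 37, max_so_far = 43
Position 7 (value 3): max_ending_here = 40, max_so_far = 43

Maximum subarray: [11, 7, 12, -12, 12, 13]
Maximum sum: 43

The maximum subarray is [11, 7, 12, -12, 12, 13] with sum 43. This subarray runs from index 0 to index 5.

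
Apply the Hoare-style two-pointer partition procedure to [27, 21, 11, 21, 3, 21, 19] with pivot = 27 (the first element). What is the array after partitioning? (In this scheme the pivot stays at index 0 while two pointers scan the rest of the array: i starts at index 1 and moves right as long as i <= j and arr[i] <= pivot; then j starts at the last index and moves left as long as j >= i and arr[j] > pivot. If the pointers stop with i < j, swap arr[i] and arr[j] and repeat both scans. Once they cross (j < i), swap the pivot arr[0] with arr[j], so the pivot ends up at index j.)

Hoare-style two-pointer partition with pivot = 27:

Initial array: [27, 21, 11, 21, 3, 21, 19]

Pointers start at i = 1, j = 6.
i ends at 7, j ends at 6: the pointers have crossed (j < i), so scanning stops.

Swap pivot arr[0] with arr[6] to place pivot at position 6: [19, 21, 11, 21, 3, 21, 27]
Pivot position: 6

After partitioning with pivot 27, the array becomes [19, 21, 11, 21, 3, 21, 27]. The pivot is placed at index 6. All elements to the left of the pivot are <= 27, and all elements to the right are > 27.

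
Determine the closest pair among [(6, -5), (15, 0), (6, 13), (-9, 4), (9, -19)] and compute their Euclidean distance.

Computing all pairwise distances among 5 points:

d((6, -5), (15, 0)) = 10.2956 <-- minimum
d((6, -5), (6, 13)) = 18.0
d((6, -5), (-9, 4)) = 17.4929
d((6, -5), (9, -19)) = 14.3178
d((15, 0), (6, 13)) = 15.8114
d((15, 0), (-9, 4)) = 24.3311
d((15, 0), (9, -19)) = 19.9249
d((6, 13), (-9, 4)) = 17.4929
d((6, 13), (9, -19)) = 32.1403
d((-9, 4), (9, -19)) = 29.2062

Closest pair: (6, -5) and (15, 0) with distance 10.2956

The closest pair is (6, -5) and (15, 0) with Euclidean distance 10.2956. For 5 points, brute-force pairwise comparison is shown above. For large n, the divide-and-conquer algorithm (sort by x, recurse on halves, check the dividing strip) achieves O(n log n).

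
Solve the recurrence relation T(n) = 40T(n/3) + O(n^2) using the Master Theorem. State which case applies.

Master Theorem for T(n) = 40T(n/3) + O(n^2):

a = 40, b = 3, c = 2
log_b(a) = log_3(40) = 3.3578

Case 1: c = 2 < log_3(40) = 3.3578
T(n) = O(n^(log_3 40))

For T(n) = 40T(n/3) + O(n^2): log_3(40) = 3.3578. This is Case 1 of the Master Theorem (c < log_b(a), work dominated by leaves), giving O(n^(log_3 40)).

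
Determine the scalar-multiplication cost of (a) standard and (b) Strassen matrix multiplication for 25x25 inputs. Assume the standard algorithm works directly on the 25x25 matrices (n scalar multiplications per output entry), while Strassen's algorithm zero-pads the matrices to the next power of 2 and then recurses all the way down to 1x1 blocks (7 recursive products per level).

Matrix multiplication for 25x25 matrices:

Strassen's algorithm requires power-of-2 dimensions. Pad 25x25 to 32x32 (next power of 2).

Standard algorithm: 25^3 = 15625 multiplications
Strassen's algorithm: 7^(log2(32)) = 7^5 = 16807 multiplications
Difference: 15625 - 16807 = -1182 (Strassen uses MORE here due to padding overhead — for small or just-over-power-of-2 n, padding can outweigh the per-level savings)

Standard: 15625 multiplications (25^3). Strassen: 16807 multiplications (7^5, after padding to 32x32). Strassen reduces 8 recursive multiplications to 7 at each level.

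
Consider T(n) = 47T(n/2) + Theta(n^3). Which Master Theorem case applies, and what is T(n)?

Master Theorem for T(n) = 47T(n/2) + O(n^3):

a = 47, b = 2, c = 3
log_b(a) = log_2(47) = 5.5546

Case 1: c = 3 < log_2(47) = 5.5546
T(n) = O(n^(log_2 47))

For T(n) = 47T(n/2) + O(n^3): log_2(47) = 5.5546. This is Case 1 of the Master Theorem (c < log_b(a), work dominated by leaves), giving O(n^(log_2 47)).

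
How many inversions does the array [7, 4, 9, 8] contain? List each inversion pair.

Finding inversions in [7, 4, 9, 8]:

(0, 1): arr[0]=7 > arr[1]=4
(2, 3): arr[2]=9 > arr[3]=8

Total inversions: 2

The array has 2 inversion(s): (0,1), (2,3). Each pair (i,j) satisfies i < j and arr[i] > arr[j].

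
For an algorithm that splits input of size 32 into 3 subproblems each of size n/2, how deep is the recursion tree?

For divide and conquer with division factor 2:

Problem sizes at each level:
Level 0: 32
Level 1: 16
Level 2: 8
Level 3: 4
Level 4: 2
Level 5: 1

The root is level 0 and the size-1 base case is level 5 (the tree spans levels 0 through 5, i.e. 6 levels counting the root), so the depth is the number of divisions: log_2(32) = 5

The recursion tree depth is log_2(32) = 5. At each level, the problem size is divided by 2, so it takes 5 divisions to reduce to a base case of size 1. The algorithm makes 3 recursive calls at each level.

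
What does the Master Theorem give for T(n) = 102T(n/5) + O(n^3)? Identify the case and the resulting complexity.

Master Theorem for T(n) = 102T(n/5) + O(n^3):

a = 102, b = 5, c = 3
log_b(a) = log_5(102) = 2.8737

Case 3: c = 3 > log_5(102) = 2.8737
T(n) = O(n^3) = O(n^3)

For T(n) = 102T(n/5) + O(n^3): log_5(102) = 2.8737. This is Case 3 of the Master Theorem (c > log_b(a), work dominated by root), giving O(n^3).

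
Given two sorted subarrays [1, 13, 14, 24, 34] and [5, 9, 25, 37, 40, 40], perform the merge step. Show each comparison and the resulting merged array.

Merging process:

Compare 1 vs 5: take 1 from left. Merged: [1]
Compare 13 vs 5: take 5 from right. Merged: [1, 5]
Compare 13 vs 9: take 9 from right. Merged: [1, 5, 9]
Compare 13 vs 25: take 13 from left. Merged: [1, 5, 9, 13]
Compare 14 vs 25: take 14 from left. Merged: [1, 5, 9, 13, 14]
Compare 24 vs 25: take 24 from left. Merged: [1, 5, 9, 13, 14, 24]
Compare 34 vs 25: take 25 from right. Merged: [1, 5, 9, 13, 14, 24, 25]
Compare 34 vs 37: take 34 from left. Merged: [1, 5, 9, 13, 14, 24, 25, 34]
Append remaining from right: [37, 40, 40]. Merged: [1, 5, 9, 13, 14, 24, 25, 34, 37, 40, 40]

Final merged array: [1, 5, 9, 13, 14, 24, 25, 34, 37, 40, 40]
Total comparisons: 8

The merged array is [1, 5, 9, 13, 14, 24, 25, 34, 37, 40, 40], requiring 8 comparisons. The merge step runs in O(n) time where n is the total number of elements.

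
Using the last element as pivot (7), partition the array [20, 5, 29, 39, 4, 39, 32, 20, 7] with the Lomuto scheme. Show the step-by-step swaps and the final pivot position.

Lomuto partition with pivot = 7:

Initial array: [20, 5, 29, 39, 4, 39, 32, 20, 7]

arr[0]=20 > 7: no swap
arr[1]=5 <= 7: swap with position 0, array becomes [5, 20, 29, 39, 4, 39, 32, 20, 7]
arr[2]=29 > 7: no swap
arr[3]=39 > 7: no swap
arr[4]=4 <= 7: swap with position 1, array becomes [5, 4, 29, 39, 20, 39, 32, 20, 7]
arr[5]=39 > 7: no swap
arr[6]=32 > 7: no swap
arr[7]=20 > 7: no swap

Place pivot at position 2: [5, 4, 7, 39, 20, 39, 32, 20, 29]
Pivot position: 2

After partitioning with pivot 7, the array becomes [5, 4, 7, 39, 20, 39, 32, 20, 29]. The pivot is placed at index 2. All elements to the left of the pivot are <= 7, and all elements to the right are > 7.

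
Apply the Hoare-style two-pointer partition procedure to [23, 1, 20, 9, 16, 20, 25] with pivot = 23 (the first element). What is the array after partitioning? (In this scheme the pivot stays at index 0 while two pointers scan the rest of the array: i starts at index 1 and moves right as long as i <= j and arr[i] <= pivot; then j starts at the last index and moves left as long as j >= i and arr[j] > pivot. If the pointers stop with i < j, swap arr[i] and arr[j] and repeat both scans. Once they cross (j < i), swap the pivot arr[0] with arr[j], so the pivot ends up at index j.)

Hoare-style two-pointer partition with pivot = 23:

Initial array: [23, 1, 20, 9, 16, 20, 25]

Pointers start at i = 1, j = 6.
i ends at 6, j ends at 5: the pointers have crossed (j < i), so scanning stops.

Swap pivot arr[0] with arr[5] to place pivot at position 5: [20, 1, 20, 9, 16, 23, 25]
Pivot position: 5

After partitioning with pivot 23, the array becomes [20, 1, 20, 9, 16, 23, 25]. The pivot is placed at index 5. All elements to the left of the pivot are <= 23, and all elements to the right are > 23.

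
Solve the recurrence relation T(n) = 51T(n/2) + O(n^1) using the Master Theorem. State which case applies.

Master Theorem for T(n) = 51T(n/2) + O(n^1):

a = 51, b = 2, c = 1
log_b(a) = log_2(51) = 5.6724

Case 1: c = 1 < log_2(51) = 5.6724
T(n) = O(n^(log_2 51))

For T(n) = 51T(n/2) + O(n^1): log_2(51) = 5.6724. This is Case 1 of the Master Theorem (c < log_b(a), work dominated by leaves), giving O(n^(log_2 51)).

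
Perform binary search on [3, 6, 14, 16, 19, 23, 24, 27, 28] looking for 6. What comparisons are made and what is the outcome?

Binary search for 6 in [3, 6, 14, 16, 19, 23, 24, 27, 28]:

lo=0, hi=8, mid=4, arr[mid]=19 -> 19 > 6, search left half
lo=0, hi=3, mid=1, arr[mid]=6 -> Found target at index 1!

Binary search finds 6 at index 1 after 2 comparisons. The search repeatedly halves the search space by comparing with the middle element.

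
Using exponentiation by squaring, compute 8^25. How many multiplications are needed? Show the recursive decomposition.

Computing 8^25 by squaring (build up from 8^1; each line after the first costs one multiplication):

8^1 = 8
8^2 = (8^1)^2 = 8^2 = 64
8^3 = 8 * 8^2 = 8 * 64 = 512
8^6 = (8^3)^2 = 512^2 = 262144
8^12 = (8^6)^2 = 262144^2 = 68719476736
8^24 = (8^12)^2 = 68719476736^2 = 4722366482869645213696
8^25 = 8 * 8^24 = 8 * 4722366482869645213696 = 37778931862957161709568

Result: 37778931862957161709568
Multiplications needed: 6 (6 lines after 8^1)

8^25 = 37778931862957161709568. Using exponentiation by squaring, this requires 6 multiplications. The key idea: if the exponent is even, square the half-power; if odd, multiply by the base once.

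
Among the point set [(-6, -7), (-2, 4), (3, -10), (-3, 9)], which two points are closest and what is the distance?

Computing all pairwise distances among 4 points:

d((-6, -7), (-2, 4)) = 11.7047
d((-6, -7), (3, -10)) = 9.4868
d((-6, -7), (-3, 9)) = 16.2788
d((-2, 4), (3, -10)) = 14.8661
d((-2, 4), (-3, 9)) = 5.099 <-- minimum
d((3, -10), (-3, 9)) = 19.9249

Closest pair: (-2, 4) and (-3, 9) with distance 5.099

The closest pair is (-2, 4) and (-3, 9) with Euclidean distance 5.099. For 4 points, brute-force pairwise comparison is shown above. For large n, the divide-and-conquer algorithm (sort by x, recurse on halves, check the dividing strip) achieves O(n log n).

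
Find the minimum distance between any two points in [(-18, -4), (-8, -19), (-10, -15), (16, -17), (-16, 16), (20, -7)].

Computing all pairwise distances among 6 points:

d((-18, -4), (-8, -19)) = 18.0278
d((-18, -4), (-10, -15)) = 13.6015
d((-18, -4), (16, -17)) = 36.4005
d((-18, -4), (-16, 16)) = 20.0998
d((-18, -4), (20, -7)) = 38.1182
d((-8, -19), (-10, -15)) = 4.4721 <-- minimum
d((-8, -19), (16, -17)) = 24.0832
d((-8, -19), (-16, 16)) = 35.9026
d((-8, -19), (20, -7)) = 30.4631
d((-10, -15), (16, -17)) = 26.0768
d((-10, -15), (-16, 16)) = 31.5753
d((-10, -15), (20, -7)) = 31.0483
d((16, -17), (-16, 16)) = 45.9674
d((16, -17), (20, -7)) = 10.7703
d((-16, 16), (20, -7)) = 42.72

Closest pair: (-8, -19) and (-10, -15) with distance 4.4721

The closest pair is (-8, -19) and (-10, -15) with Euclidean distance 4.4721. For 6 points, brute-force pairwise comparison is shown above. For large n, the divide-and-conquer algorithm (sort by x, recurse on halves, check the dividing strip) achieves O(n log n).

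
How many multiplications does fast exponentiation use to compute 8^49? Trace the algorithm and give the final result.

Computing 8^49 by squaring (build up from 8^1; each line after the first costs one multiplication):

8^1 = 8
8^2 = (8^1)^2 = 8^2 = 64
8^3 = 8 * 8^2 = 8 * 64 = 512
8^6 = (8^3)^2 = 512^2 = 262144
8^12 = (8^6)^2 = 262144^2 = 68719476736
8^24 = (8^12)^2 = 68719476736^2 = 4722366482869645213696
8^48 = (8^24)^2 = 4722366482869645213696^2 = 22300745198530623141535718272648361505980416
8^49 = 8 * 8^48 = 8 * 22300745198530623141535718272648361505980416 = 178405961588244985132285746181186892047843328

Result: 178405961588244985132285746181186892047843328
Multiplications needed: 7 (7 lines after 8^1)

8^49 = 178405961588244985132285746181186892047843328. Using exponentiation by squaring, this requires 7 multiplications. The key idea: if the exponent is even, square the half-power; if odd, multiply by the base once.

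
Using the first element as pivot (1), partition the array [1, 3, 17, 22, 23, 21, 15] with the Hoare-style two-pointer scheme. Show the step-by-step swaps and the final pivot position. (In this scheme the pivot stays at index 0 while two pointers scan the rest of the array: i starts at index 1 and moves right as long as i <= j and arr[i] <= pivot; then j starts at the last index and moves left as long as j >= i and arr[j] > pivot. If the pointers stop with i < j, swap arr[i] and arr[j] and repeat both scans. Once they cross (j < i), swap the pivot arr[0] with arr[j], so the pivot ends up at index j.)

Hoare-style two-pointer partition with pivot = 1:

Initial array: [1, 3, 17, 22, 23, 21, 15]

Pointers start at i = 1, j = 6.
i ends at 1, j ends at 0: the pointers have crossed (j < i), so scanning stops.

j = 0, so swapping arr[0] with arr[j] leaves the pivot at position 0: [1, 3, 17, 22, 23, 21, 15]
Pivot position: 0

After partitioning with pivot 1, the array becomes [1, 3, 17, 22, 23, 21, 15]. The pivot is placed at index 0. All elements to the left of the pivot are <= 1, and all elements to the right are > 1.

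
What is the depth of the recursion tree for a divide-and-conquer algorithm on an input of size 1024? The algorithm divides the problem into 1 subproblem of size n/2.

For divide and conquer with division factor 2:

Problem sizes at each level:
Level 0: 1024
Level 1: 512
Level 2: 256
Level 3: 128
Level 4: 64
Level 5: 32
Level 6: 16
Level 7: 8
Level 8: 4
Level 9: 2
Level 10: 1

The root is level 0 and the size-1 base case is level 10 (the tree spans levels 0 through 10, i.e. 11 levels counting the root), so the depth is the number of divisions: log_2(1024) = 10

The recursion tree depth is log_2(1024) = 10. At each level, the problem size is divided by 2, so it takes 10 divisions to reduce to a base case of size 1. The algorithm makes 1 recursive call at each level.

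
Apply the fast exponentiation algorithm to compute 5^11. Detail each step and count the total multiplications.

Computing 5^11 by squaring (build up from 5^1; each line after the first costs one multiplication):

5^1 = 5
5^2 = (5^1)^2 = 5^2 = 25
5^4 = (5^2)^2 = 25^2 = 625
5^5 = 5 * 5^4 = 5 * 625 = 3125
5^10 = (5^5)^2 = 3125^2 = 9765625
5^11 = 5 * 5^10 = 5 * 9765625 = 48828125

Result: 48828125
Multiplications needed: 5 (5 lines after 5^1)

5^11 = 48828125. Using exponentiation by squaring, this requires 5 multiplications. The key idea: if the exponent is even, square the half-power; if odd, multiply by the base once.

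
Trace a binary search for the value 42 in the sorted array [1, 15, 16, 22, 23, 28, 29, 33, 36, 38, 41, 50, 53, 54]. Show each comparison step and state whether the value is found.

Binary search for 42 in [1, 15, 16, 22, 23, 28, 29, 33, 36, 38, 41, 50, 53, 54]:

lo=0, hi=13, mid=6, arr[mid]=29 -> 29 < 42, search right half
lo=7, hi=13, mid=10, arr[mid]=41 -> 41 < 42, search right half
lo=11, hi=13, mid=12, arr[mid]=53 -> 53 > 42, search left half
lo=11, hi=11, mid=11, arr[mid]=50 -> 50 > 42, search left half
lo=11 > hi=10, target 42 not found

Binary search determines that 42 is not in the array after 4 comparisons. The search space was exhausted without finding the target.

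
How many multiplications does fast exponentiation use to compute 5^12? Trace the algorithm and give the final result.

Computing 5^12 by squaring (build up from 5^1; each line after the first costs one multiplication):

5^1 = 5
5^2 = (5^1)^2 = 5^2 = 25
5^3 = 5 * 5^2 = 5 * 25 = 125
5^6 = (5^3)^2 = 125^2 = 15625
5^12 = (5^6)^2 = 15625^2 = 244140625

Result: 244140625
Multiplications needed: 4 (4 lines after 5^1)

5^12 = 244140625. Using exponentiation by squaring, this requires 4 multiplications. The key idea: if the exponent is even, square the half-power; if odd, multiply by the base once.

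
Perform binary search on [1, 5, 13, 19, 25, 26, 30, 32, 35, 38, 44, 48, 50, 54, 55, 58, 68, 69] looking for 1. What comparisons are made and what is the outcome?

Binary search for 1 in [1, 5, 13, 19, 25, 26, 30, 32, 35, 38, 44, 48, 50, 54, 55, 58, 68, 69]:

lo=0, hi=17, mid=8, arr[mid]=35 -> 35 > 1, search left half
lo=0, hi=7, mid=3, arr[mid]=19 -> 19 > 1, search left half
lo=0, hi=2, mid=1, arr[mid]=5 -> 5 > 1, search left half
lo=0, hi=0, mid=0, arr[mid]=1 -> Found target at index 0!

Binary search finds 1 at index 0 after 4 comparisons. The search repeatedly halves the search space by comparing with the middle element.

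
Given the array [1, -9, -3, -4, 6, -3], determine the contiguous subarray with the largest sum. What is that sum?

Using Kadane's algorithm on [1, -9, -3, -4, 6, -3]:

Scanning through the array:
Position 1 (value -9): max_ending_here = -8, max_so_far = 1
Position 2 (value -3): max_ending_here = -3, max_so_far = 1
Position 3 (value -4): max_ending_here = -4, max_so_far = 1
Position 4 (value 6): max_ending_here = 6, max_so_far = 6
Position 5 (value -3): max_ending_here = 3, max_so_far = 6

Maximum subarray: [6]
Maximum sum: 6

The maximum subarray is [6] with sum 6. This subarray runs from index 4 to index 4.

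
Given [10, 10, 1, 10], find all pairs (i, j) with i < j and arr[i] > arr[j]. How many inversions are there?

Finding inversions in [10, 10, 1, 10]:

(0, 2): arr[0]=10 > arr[2]=1
(1, 2): arr[1]=10 > arr[2]=1

Total inversions: 2

The array has 2 inversion(s): (0,2), (1,2). Each pair (i,j) satisfies i < j and arr[i] > arr[j].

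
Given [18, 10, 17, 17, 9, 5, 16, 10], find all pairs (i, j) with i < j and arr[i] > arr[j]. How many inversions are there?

Finding inversions in [18, 10, 17, 17, 9, 5, 16, 10]:

(0, 1): arr[0]=18 > arr[1]=10
(0, 2): arr[0]=18 > arr[2]=17
(0, 3): arr[0]=18 > arr[3]=17
(0, 4): arr[0]=18 > arr[4]=9
(0, 5): arr[0]=18 > arr[5]=5
(0, 6): arr[0]=18 > arr[6]=16
(0, 7): arr[0]=18 > arr[7]=10
(1, 4): arr[1]=10 > arr[4]=9
(1, 5): arr[1]=10 > arr[5]=5
(2, 4): arr[2]=17 > arr[4]=9
(2, 5): arr[2]=17 > arr[5]=5
(2, 6): arr[2]=17 > arr[6]=16
(2, 7): arr[2]=17 > arr[7]=10
(3, 4): arr[3]=17 > arr[4]=9
(3, 5): arr[3]=17 > arr[5]=5
(3, 6): arr[3]=17 > arr[6]=16
(3, 7): arr[3]=17 > arr[7]=10
(4, 5): arr[4]=9 > arr[5]=5
(6, 7): arr[6]=16 > arr[7]=10

Total inversions: 19

The array has 19 inversion(s): (0,1), (0,2), (0,3), (0,4), (0,5), (0,6), (0,7), (1,4), (1,5), (2,4), (2,5), (2,6), (2,7), (3,4), (3,5), (3,6), (3,7), (4,5), (6,7). Each pair (i,j) satisfies i < j and arr[i] > arr[j].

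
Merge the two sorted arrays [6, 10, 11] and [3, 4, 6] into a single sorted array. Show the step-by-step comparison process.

Merging process:

Compare 6 vs 3: take 3 from right. Merged: [3]
Compare 6 vs 4: take 4 from right. Merged: [3, 4]
Compare 6 vs 6: take 6 from left. Merged: [3, 4, 6]
Compare 10 vs 6: take 6 from right. Merged: [3, 4, 6, 6]
Append remaining from left: [10, 11]. Merged: [3, 4, 6, 6, 10, 11]

Final merged array: [3, 4, 6, 6, 10, 11]
Total comparisons: 4

The merged array is [3, 4, 6, 6, 10, 11], requiring 4 comparisons. The merge step runs in O(n) time where n is the total number of elements.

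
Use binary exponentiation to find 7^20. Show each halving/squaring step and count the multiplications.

Computing 7^20 by squaring (build up from 7^1; each line after the first costs one multiplication):

7^1 = 7
7^2 = (7^1)^2 = 7^2 = 49
7^4 = (7^2)^2 = 49^2 = 2401
7^5 = 7 * 7^4 = 7 * 2401 = 16807
7^10 = (7^5)^2 = 16807^2 = 282475249
7^20 = (7^10)^2 = 282475249^2 = 79792266297612001

Result: 79792266297612001
Multiplications needed: 5 (5 lines after 7^1)

7^20 = 79792266297612001. Using exponentiation by squaring, this requires 5 multiplications. The key idea: if the exponent is even, square the half-power; if odd, multiply by the base once.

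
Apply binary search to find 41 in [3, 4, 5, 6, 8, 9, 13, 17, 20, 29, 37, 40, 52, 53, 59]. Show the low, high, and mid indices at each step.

Binary search for 41 in [3, 4, 5, 6, 8, 9, 13, 17, 20, 29, 37, 40, 52, 53, 59]:

lo=0, hi=14, mid=7, arr[mid]=17 -> 17 < 41, search right half
lo=8, hi=14, mid=11, arr[mid]=40 -> 40 < 41, search right half
lo=12, hi=14, mid=13, arr[mid]=53 -> 53 > 41, search left half
lo=12, hi=12, mid=12, arr[mid]=52 -> 52 > 41, search left half
lo=12 > hi=11, target 41 not found

Binary search determines that 41 is not in the array after 4 comparisons. The search space was exhausted without finding the target.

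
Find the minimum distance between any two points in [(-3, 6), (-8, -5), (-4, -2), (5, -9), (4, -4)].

Computing all pairwise distances among 5 points:

d((-3, 6), (-8, -5)) = 12.083
d((-3, 6), (-4, -2)) = 8.0623
d((-3, 6), (5, -9)) = 17.0
d((-3, 6), (4, -4)) = 12.2066
d((-8, -5), (-4, -2)) = 5.0 <-- minimum
d((-8, -5), (5, -9)) = 13.6015
d((-8, -5), (4, -4)) = 12.0416
d((-4, -2), (5, -9)) = 11.4018
d((-4, -2), (4, -4)) = 8.2462
d((5, -9), (4, -4)) = 5.099

Closest pair: (-8, -5) and (-4, -2) with distance 5.0

The closest pair is (-8, -5) and (-4, -2) with Euclidean distance 5.0. For 5 points, brute-force pairwise comparison is shown above. For large n, the divide-and-conquer algorithm (sort by x, recurse on halves, check the dividing strip) achieves O(n log n).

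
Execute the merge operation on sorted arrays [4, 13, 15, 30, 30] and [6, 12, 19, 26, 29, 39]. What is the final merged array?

Merging process:

Compare 4 vs 6: take 4 from left. Merged: [4]
Compare 13 vs 6: take 6 from right. Merged: [4, 6]
Compare 13 vs 12: take 12 from right. Merged: [4, 6, 12]
Compare 13 vs 19: take 13 from left. Merged: [4, 6, 12, 13]
Compare 15 vs 19: take 15 from left. Merged: [4, 6, 12, 13, 15]
Compare 30 vs 19: take 19 from right. Merged: [4, 6, 12, 13, 15, 19]
Compare 30 vs 26: take 26 from right. Merged: [4, 6, 12, 13, 15, 19, 26]
Compare 30 vs 29: take 29 from right. Merged: [4, 6, 12, 13, 15, 19, 26, 29]
Compare 30 vs 39: take 30 from left. Merged: [4, 6, 12, 13, 15, 19, 26, 29, 30]
Compare 30 vs 39: take 30 from left. Merged: [4, 6, 12, 13, 15, 19, 26, 29, 30, 30]
Append remaining from right: [39]. Merged: [4, 6, 12, 13, 15, 19, 26, 29, 30, 30, 39]

Final merged array: [4, 6, 12, 13, 15, 19, 26, 29, 30, 30, 39]
Total comparisons: 10

The merged array is [4, 6, 12, 13, 15, 19, 26, 29, 30, 30, 39], requiring 10 comparisons. The merge step runs in O(n) time where n is the total number of elements.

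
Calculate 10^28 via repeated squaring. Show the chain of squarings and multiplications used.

Computing 10^28 by squaring (build up from 10^1; each line after the first costs one multiplication):

10^1 = 10
10^2 = (10^1)^2 = 10^2 = 100
10^3 = 10 * 10^2 = 10 * 100 = 1000
10^6 = (10^3)^2 = 1000^2 = 1000000
10^7 = 10 * 10^6 = 10 * 1000000 = 10000000
10^14 = (10^7)^2 = 10000000^2 = 100000000000000
10^28 = (10^14)^2 = 100000000000000^2 = 10000000000000000000000000000

Result: 10000000000000000000000000000
Multiplications needed: 6 (6 lines after 10^1)

10^28 = 10000000000000000000000000000. Using exponentiation by squaring, this requires 6 multiplications. The key idea: if the exponent is even, square the half-power; if odd, multiply by the base once.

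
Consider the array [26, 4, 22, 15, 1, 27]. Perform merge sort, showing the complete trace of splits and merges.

Merge sort trace:

Split: [26, 4, 22, 15, 1, 27] -> [26, 4, 22] and [15, 1, 27]
  Split: [26, 4, 22] -> [26] and [4, 22]
    Split: [4, 22] -> [4] and [22]
    Merge: [4] + [22] -> [4, 22]
  Merge: [26] + [4, 22] -> [4, 22, 26]
  Split: [15, 1, 27] -> [15] and [1, 27]
    Split: [1, 27] -> [1] and [27]
    Merge: [1] + [27] -> [1, 27]
  Merge: [15] + [1, 27] -> [1, 15, 27]
Merge: [4, 22, 26] + [1, 15, 27] -> [1, 4, 15, 22, 26, 27]

Final sorted array: [1, 4, 15, 22, 26, 27]

The merge sort proceeds by recursively splitting the array and merging sorted halves.
After all merges, the sorted array is [1, 4, 15, 22, 26, 27].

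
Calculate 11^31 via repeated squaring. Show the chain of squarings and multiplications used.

Computing 11^31 by squaring (build up from 11^1; each line after the first costs one multiplication):

11^1 = 11
11^2 = (11^1)^2 = 11^2 = 121
11^3 = 11 * 11^2 = 11 * 121 = 1331
11^6 = (11^3)^2 = 1331^2 = 1771561
11^7 = 11 * 11^6 = 11 * 1771561 = 19487171
11^14 = (11^7)^2 = 19487171^2 = 379749833583241
11^15 = 11 * 11^14 = 11 * 379749833583241 = 4177248169415651
11^30 = (11^15)^2 = 4177248169415651^2 = 17449402268886407318558803753801
11^31 = 11 * 11^30 = 11 * 17449402268886407318558803753801 = 191943424957750480504146841291811

Result: 191943424957750480504146841291811
Multiplications needed: 8 (8 lines after 11^1)

11^31 = 191943424957750480504146841291811. Using exponentiation by squaring, this requires 8 multiplications. The key idea: if the exponent is even, square the half-power; if odd, multiply by the base once.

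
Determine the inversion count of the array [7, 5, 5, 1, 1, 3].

Finding inversions in [7, 5, 5, 1, 1, 3]:

(0, 1): arr[0]=7 > arr[1]=5
(0, 2): arr[0]=7 > arr[2]=5
(0, 3): arr[0]=7 > arr[3]=1
(0, 4): arr[0]=7 > arr[4]=1
(0, 5): arr[0]=7 > arr[5]=3
(1, 3): arr[1]=5 > arr[3]=1
(1, 4): arr[1]=5 > arr[4]=1
(1, 5): arr[1]=5 > arr[5]=3
(2, 3): arr[2]=5 > arr[3]=1
(2, 4): arr[2]=5 > arr[4]=1
(2, 5): arr[2]=5 > arr[5]=3

Total inversions: 11

The array has 11 inversion(s): (0,1), (0,2), (0,3), (0,4), (0,5), (1,3), (1,4), (1,5), (2,3), (2,4), (2,5). Each pair (i,j) satisfies i < j and arr[i] > arr[j].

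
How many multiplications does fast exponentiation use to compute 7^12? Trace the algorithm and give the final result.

Computing 7^12 by squaring (build up from 7^1; each line after the first costs one multiplication):

7^1 = 7
7^2 = (7^1)^2 = 7^2 = 49
7^3 = 7 * 7^2 = 7 * 49 = 343
7^6 = (7^3)^2 = 343^2 = 117649
7^12 = (7^6)^2 = 117649^2 = 13841287201

Result: 13841287201
Multiplications needed: 4 (4 lines after 7^1)

7^12 = 13841287201. Using exponentiation by squaring, this requires 4 multiplications. The key idea: if the exponent is even, square the half-power; if odd, multiply by the base once.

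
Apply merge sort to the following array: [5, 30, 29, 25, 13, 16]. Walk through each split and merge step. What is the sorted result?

Merge sort trace:

Split: [5, 30, 29, 25, 13, 16] -> [5, 30, 29] and [25, 13, 16]
  Split: [5, 30, 29] -> [5] and [30, 29]
    Split: [30, 29] -> [30] and [29]
    Merge: [30] + [29] -> [29, 30]
  Merge: [5] + [29, 30] -> [5, 29, 30]
  Split: [25, 13, 16] -> [25] and [13, 16]
    Split: [13, 16] -> [13] and [16]
    Merge: [13] + [16] -> [13, 16]
  Merge: [25] + [13, 16] -> [13, 16, 25]
Merge: [5, 29, 30] + [13, 16, 25] -> [5, 13, 16, 25, 29, 30]

Final sorted array: [5, 13, 16, 25, 29, 30]

The merge sort proceeds by recursively splitting the array and merging sorted halves.
After all merges, the sorted array is [5, 13, 16, 25, 29, 30].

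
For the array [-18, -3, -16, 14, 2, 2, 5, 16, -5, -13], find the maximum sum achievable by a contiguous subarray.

Using Kadane's algorithm on [-18, -3, -16, 14, 2, 2, 5, 16, -5, -13]:

Scanning through the array:
Position 1 (value -3): max_ending_here = -3, max_so_far = -3
Position 2 (value -16): max_ending_here = -16, max_so_far = -3
Position 3 (value 14): max_ending_here = 14, max_so_far = 14
Position 4 (value 2): max_ending_here = 16, max_so_far = 16
Position 5 (value 2): max_ending_here = 18, max_so_far = 18
Position 6 (value 5): max_ending_here = 23, max_so_far = 23
Position 7 (value 16): max_ending_here = 39, max_so_far = 39
Position 8 (value -5): max_ending_here = 34, max_so_far = 39
Position 9 (value -13): max_ending_here = 21, max_so_far = 39

Maximum subarray: [14, 2, 2, 5, 16]
Maximum sum: 39

The maximum subarray is [14, 2, 2, 5, 16] with sum 39. This subarray runs from index 3 to index 7.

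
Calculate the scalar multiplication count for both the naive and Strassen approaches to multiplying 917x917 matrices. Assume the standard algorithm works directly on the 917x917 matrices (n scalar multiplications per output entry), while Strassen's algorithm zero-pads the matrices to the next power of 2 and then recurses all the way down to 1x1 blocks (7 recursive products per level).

Matrix multiplication for 917x917 matrices:

Strassen's algorithm requires power-of-2 dimensions. Pad 917x917 to 1024x1024 (next power of 2).

Standard algorithm: 917^3 = 771095213 multiplications
Strassen's algorithm: 7^(log2(1024)) = 7^10 = 282475249 multiplications
Savings: 771095213 - 282475249 = 488619964 multiplications

Standard: 771095213 multiplications (917^3). Strassen: 282475249 multiplications (7^10, after padding to 1024x1024). Strassen reduces 8 recursive multiplications to 7 at each level.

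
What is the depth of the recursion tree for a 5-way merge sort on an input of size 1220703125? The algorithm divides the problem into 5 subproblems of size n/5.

For divide and conquer with division factor 5:

Problem sizes at each level:
Level 0: 1220703125
Level 1: 244140625
Level 2: 48828125
Level 3: 9765625
Level 4: 1953125
Level 5: 390625
Level 6: 78125
Level 7: 15625
Level 8: 3125
Level 9: 625
Level 10: 125
Level 11: 25
Level 12: 5
Level 13: 1

The root is level 0 and the size-1 base case is level 13 (the tree spans levels 0 through 13, i.e. 14 levels counting the root), so the depth is the number of divisions: log_5(1220703125) = 13

The recursion tree depth is log_5(1220703125) = 13. At each level, the problem size is divided by 5, so it takes 13 divisions to reduce to a base case of size 1. The algorithm makes 5 recursive calls at each level.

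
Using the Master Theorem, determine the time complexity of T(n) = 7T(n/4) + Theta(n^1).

Master Theorem for T(n) = 7T(n/4) + O(n^1):

a = 7, b = 4, c = 1
log_b(a) = log_4(7) = 1.4037

Case 1: c = 1 < log_4(7) = 1.4037
T(n) = O(n^(log_4 7))

For T(n) = 7T(n/4) + O(n^1): log_4(7) = 1.4037. This is Case 1 of the Master Theorem (c < log_b(a), work dominated by leaves), giving O(n^(log_4 7)).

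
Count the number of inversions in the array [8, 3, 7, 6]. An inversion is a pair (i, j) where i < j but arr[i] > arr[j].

Finding inversions in [8, 3, 7, 6]:

(0, 1): arr[0]=8 > arr[1]=3
(0, 2): arr[0]=8 > arr[2]=7
(0, 3): arr[0]=8 > arr[3]=6
(2, 3): arr[2]=7 > arr[3]=6

Total inversions: 4

The array has 4 inversion(s): (0,1), (0,2), (0,3), (2,3). Each pair (i,j) satisfies i < j and arr[i] > arr[j].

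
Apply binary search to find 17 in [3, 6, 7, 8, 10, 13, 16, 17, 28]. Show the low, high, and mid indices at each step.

Binary search for 17 in [3, 6, 7, 8, 10, 13, 16, 17, 28]:

lo=0, hi=8, mid=4, arr[mid]=10 -> 10 < 17, search right half
lo=5, hi=8, mid=6, arr[mid]=16 -> 16 < 17, search right half
lo=7, hi=8, mid=7, arr[mid]=17 -> Found target at index 7!

Binary search finds 17 at index 7 after 3 comparisons. The search repeatedly halves the search space by comparing with the middle element.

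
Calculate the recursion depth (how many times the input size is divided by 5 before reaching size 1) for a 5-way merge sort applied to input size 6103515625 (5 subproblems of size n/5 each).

For divide and conquer with division factor 5:

Problem sizes at each level:
Level 0: 6103515625
Level 1: 1220703125
Level 2: 244140625
Level 3: 48828125
Level 4: 9765625
Level 5: 1953125
Level 6: 390625
Level 7: 78125
Level 8: 15625
Level 9: 3125
Level 10: 625
Level 11: 125
Level 12: 25
Level 13: 5
Level 14: 1

The root is level 0 and the size-1 base case is level 14 (the tree spans levels 0 through 14, i.e. 15 levels counting the root), so the depth is the number of divisions: log_5(6103515625) = 14

The recursion tree depth is log_5(6103515625) = 14. At each level, the problem size is divided by 5, so it takes 14 divisions to reduce to a base case of size 1. The algorithm makes 5 recursive calls at each level.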